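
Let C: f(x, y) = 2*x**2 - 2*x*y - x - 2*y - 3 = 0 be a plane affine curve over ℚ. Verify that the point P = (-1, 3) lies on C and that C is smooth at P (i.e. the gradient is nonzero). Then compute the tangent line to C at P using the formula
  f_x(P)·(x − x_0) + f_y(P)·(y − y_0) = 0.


Tangent line at P: -11*x - 11 = 0.

Step 1: f(-1, 3) = 0, so P lies on C.
Step 2: partial derivatives
  f_x(x, y) = 4*x - 2*y - 1, f_y(x, y) = -2*x - 2.
  f_x(P) = -11, f_y(P) = 0 (gradient nonzero, so P is smooth).
Step 3: tangent line at P: -11·(x − -1) + 0·(y − 3) = 0.
Expanding: -11*x - 11 = 0.


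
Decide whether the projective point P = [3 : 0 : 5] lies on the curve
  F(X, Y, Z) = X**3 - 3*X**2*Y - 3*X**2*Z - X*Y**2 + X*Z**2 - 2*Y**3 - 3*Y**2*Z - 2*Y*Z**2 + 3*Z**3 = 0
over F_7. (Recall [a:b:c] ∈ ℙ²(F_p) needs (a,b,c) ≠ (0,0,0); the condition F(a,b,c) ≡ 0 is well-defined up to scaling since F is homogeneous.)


F(3,0,5) ≡ 6 (mod 7); P is NOT on the curve.

Evaluate F(3, 0, 5) term-by-term (mod 7).
  X**3 ↦ 1·27·1·1 = 27
  -3*X**2*Y ↦ -3·9·0·1 = 0
  -3*X**2*Z ↦ -3·9·1·5 = -135
  -X*Y**2 ↦ -1·3·0·1 = 0
  X*Z**2 ↦ 1·3·1·25 = 75
  -2*Y**3 ↦ -2·1·0·1 = 0
  -3*Y**2*Z ↦ -3·1·0·5 = 0
  -2*Y*Z**2 ↦ -2·1·0·25 = 0
  3*Z**3 ↦ 3·1·1·125 = 375
Sum: F(3, 0, 5) = (27) + (0) + (-135) + (0) + (75) + (0) + (0) + (0) + (375) = 342.
Reducing mod 7: 342 ≡ 6 (mod 7).
Since F(a, b, c) ≡ 6 ≠ 0 (mod 7), P does NOT lie on the curve.


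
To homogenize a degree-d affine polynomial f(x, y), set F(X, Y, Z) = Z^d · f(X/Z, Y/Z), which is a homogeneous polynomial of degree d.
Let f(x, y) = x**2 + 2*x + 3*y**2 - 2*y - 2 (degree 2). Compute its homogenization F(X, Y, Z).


F(X, Y, Z) = X**2 + 2*X*Z + 3*Y**2 - 2*Y*Z - 2*Z**2

deg(f) = 2.
Substitute x = X/Z, y = Y/Z into f, then multiply by Z^2.
  monomial 1·x^2·y^0 ↦ 1·X^2·Y^0·Z^0.
  monomial 2·x^1·y^0 ↦ 2·X^1·Y^0·Z^1.
  monomial 3·x^0·y^2 ↦ 3·X^0·Y^2·Z^0.
  monomial -2·x^0·y^1 ↦ -2·X^0·Y^1·Z^1.
  monomial -2·x^0·y^0 ↦ -2·X^0·Y^0·Z^2.
Collecting: F(X, Y, Z) = X**2 + 2*X*Z + 3*Y**2 - 2*Y*Z - 2*Z**2.


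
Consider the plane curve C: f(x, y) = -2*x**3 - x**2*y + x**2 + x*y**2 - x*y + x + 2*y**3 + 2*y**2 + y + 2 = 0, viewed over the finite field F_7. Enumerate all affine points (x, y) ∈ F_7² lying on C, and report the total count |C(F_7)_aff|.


Affine F_7-points: {(0, 1), (0, 2), (0, 3), (1, 2), (1, 5), (2, 1), (2, 2), (3, 5), (4, 4), (5, 1), (6, 3)}; count = 11.

For each of the 49 pairs (x, y) ∈ F_7², evaluate f(x, y) mod 7. Record the zeros.
  x = 0: [0↦2, 1↦0, 2↦0, 3↦0, 4↦5, 5↦6, 6↦1]  zeros at y ∈ {1, 2, 3}
  x = 1: [0↦2, 1↦6, 2↦0, 3↦3, 4↦6, 5↦0, 6↦4]  zeros at y ∈ {2, 5}
  x = 2: [0↦6, 1↦0, 2↦0, 3↦4, 4↦3, 5↦2, 6↦6]  zeros at y ∈ {1, 2}
  x = 3: [0↦2, 1↦5, 2↦2, 3↦5, 4↦5, 5↦0, 6↦2]  zeros at y ∈ {5}
  x = 4: [0↦6, 1↦2, 2↦1, 3↦1, 4↦0, 5↦3, 6↦1]  zeros at y ∈ {4}
  x = 5: [0↦6, 1↦0, 2↦6, 3↦1, 4↦4, 5↦6, 6↦5]  zeros at y ∈ {1}
  x = 6: [0↦4, 1↦1, 2↦5, 3↦0, 4↦5, 5↦4, 6↦2]  zeros at y ∈ {3}
Collecting zeros: affine points = {(0, 1), (0, 2), (0, 3), (1, 2), (1, 5), (2, 1), (2, 2), (3, 5), (4, 4), (5, 1), (6, 3)}.
Total count |C(F_7)_aff| = 11.


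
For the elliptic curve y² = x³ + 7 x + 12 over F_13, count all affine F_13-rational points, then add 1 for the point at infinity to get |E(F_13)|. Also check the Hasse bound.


Affine points = {(0, 5), (0, 8), (4, 0), (5, 4), (5, 9), (6, 6), (6, 7), (7, 1), (7, 12), (10, 4), (10, 9), (11, 4), (11, 9), (12, 2), (12, 11)}; affine count = 15; |E(F_13)| = 16.

Discriminant check: Δ ∝ 4a³ + 27b² = 4·7³ + 27·12² = 4·343 + 27·144 ≡ 8 (mod 13). Nonzero ⇒ E is nonsingular.
For each x ∈ F_13, compute rhs = x³ + 7·x + 12 mod 13, then count y ∈ F_13 with y² ≡ rhs.
  x = 0: rhs = 12, matching y values: 5, 8 (2 points).
  x = 1: rhs = 7, matching y values: none (0 points).
  x = 2: rhs = 8, matching y values: none (0 points).
  x = 3: rhs = 8, matching y values: none (0 points).
  x = 4: rhs = 0, matching y values: 0 (1 points).
  x = 5: rhs = 3, matching y values: 4, 9 (2 points).
  x = 6: rhs = 10, matching y values: 6, 7 (2 points).
  x = 7: rhs = 1, matching y values: 1, 12 (2 points).
  x = 8: rhs = 8, matching y values: none (0 points).
  x = 9: rhs = 11, matching y values: none (0 points).
  x = 10: rhs = 3, matching y values: 4, 9 (2 points).
  x = 11: rhs = 3, matching y values: 4, 9 (2 points).
  x = 12: rhs = 4, matching y values: 2, 11 (2 points).
Total affine count: 15.
Full point count |E(F_13)| = 15 + 1 = 16.
Hasse bound: |16 − (13+1)| = |2| = 2 ≤ 2√13 ≈ 7.2111 ✓.


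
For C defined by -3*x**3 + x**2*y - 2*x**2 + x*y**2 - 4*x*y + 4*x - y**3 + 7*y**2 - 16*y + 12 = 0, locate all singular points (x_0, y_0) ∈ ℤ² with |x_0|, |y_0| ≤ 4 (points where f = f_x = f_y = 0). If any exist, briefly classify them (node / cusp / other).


Singular points: {(0, 2)}; classification: cusp.

Compute partial derivatives:
  f_x = -9*x**2 + 2*x*y - 4*x + y**2 - 4*y + 4.
  f_y = x**2 + 2*x*y - 4*x - 3*y**2 + 14*y - 16.
Scan x_0 ∈ {−4, ..., 4}. For each x_0, f_y(x_0, y) is a polynomial in y; find its integer roots y ∈ {−4, ..., 4}, then test f_x and f at those candidates.
  x = -4: f_y(-4, y) = -3*y**2 + 6*y + 16; no integer root y with |y| ≤ 4.
  x = -3: f_y(-3, y) = -3*y**2 + 8*y + 5; no integer root y with |y| ≤ 4.
  x = -2: f_y(-2, y) = -3*y**2 + 10*y - 4; no integer root y with |y| ≤ 4.
  x = -1: f_y(-1, y) = -3*y**2 + 12*y - 11; no integer root y with |y| ≤ 4.
  x = 0: f_y(0, y) = -3*y**2 + 14*y - 16; vanishes at y ∈ {2}. (0, 2): f_x = 0, f = 0 — SINGULAR.
  x = 1: f_y(1, y) = -3*y**2 + 16*y - 19; no integer root y with |y| ≤ 4.
  x = 2: f_y(2, y) = -3*y**2 + 18*y - 20; no integer root y with |y| ≤ 4.
  x = 3: f_y(3, y) = -3*y**2 + 20*y - 19; no integer root y with |y| ≤ 4.
  x = 4: f_y(4, y) = -3*y**2 + 22*y - 16; no integer root y with |y| ≤ 4.
Only singular point on the grid: (0, 2).
Classify: substitute x = 0 + u, y = 2 + v and expand: f = -3*u**3 + u**2*v + u*v**2 - v**3 + v**2.
No constant or linear terms (consistent with a singular point). Quadratic part: v**2. Cubic part: -3*u**3 + u**2*v + u*v**2 - v**3.
The quadratic part v**2 is a perfect square, so there is a single (double) tangent line v = 0, i.e. y = 2. Restricting the cubic part to that line (v = 0) leaves -3*u**3 ≠ 0, so f is not divisible by v and the branch is v² ≈ 3*u**3 to lowest order — this is a cusp.
Classification: cusp.


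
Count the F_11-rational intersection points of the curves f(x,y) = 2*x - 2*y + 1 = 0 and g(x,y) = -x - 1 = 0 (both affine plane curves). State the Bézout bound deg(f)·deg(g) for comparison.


Common zeros: {(10, 5)}; count = 1; Bézout bound = 1.

deg(f) = 1, deg(g) = 1, so Bézout bound = 1.
Scan x ∈ F_11. For each x, list the y ∈ F_11 with f(x, y) ≡ 0 and those with g(x, y) ≡ 0 (mod 11); the common zeros in that column are the intersection.
  x = 0: f ≡ 0 at y ∈ {6}; g ≡ 0 at y ∈ ∅; common: ∅.
  x = 1: f ≡ 0 at y ∈ {7}; g ≡ 0 at y ∈ ∅; common: ∅.
  x = 2: f ≡ 0 at y ∈ {8}; g ≡ 0 at y ∈ ∅; common: ∅.
  x = 3: f ≡ 0 at y ∈ {9}; g ≡ 0 at y ∈ ∅; common: ∅.
  x = 4: f ≡ 0 at y ∈ {10}; g ≡ 0 at y ∈ ∅; common: ∅.
  x = 5: f ≡ 0 at y ∈ {0}; g ≡ 0 at y ∈ ∅; common: ∅.
  x = 6: f ≡ 0 at y ∈ {1}; g ≡ 0 at y ∈ ∅; common: ∅.
  x = 7: f ≡ 0 at y ∈ {2}; g ≡ 0 at y ∈ ∅; common: ∅.
  x = 8: f ≡ 0 at y ∈ {3}; g ≡ 0 at y ∈ ∅; common: ∅.
  x = 9: f ≡ 0 at y ∈ {4}; g ≡ 0 at y ∈ ∅; common: ∅.
  x = 10: f ≡ 0 at y ∈ {5}; g ≡ 0 at y ∈ {0, 1, 2, 3, 4, 5, 6, 7, 8, 9, 10}; common: {5}.
Collecting: common zeros = {(10, 5)}, so the count is 1.
Comparison with the Bézout bound: 1 ≤ 1 = deg(f)·deg(g), as expected for curves with no common component (the bound is attained).


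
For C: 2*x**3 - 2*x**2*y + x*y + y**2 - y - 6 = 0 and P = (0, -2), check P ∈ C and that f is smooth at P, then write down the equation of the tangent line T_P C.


Tangent line at P: -2*x - 5*y - 10 = 0.

Step 1: f(0, -2) = 0, so P lies on C.
Step 2: partial derivatives
  f_x(x, y) = 6*x**2 - 4*x*y + y, f_y(x, y) = -2*x**2 + x + 2*y - 1.
  f_x(P) = -2, f_y(P) = -5 (gradient nonzero, so P is smooth).
Step 3: tangent line at P: -2·(x − 0) + -5·(y − -2) = 0.
Expanding: -2*x - 5*y - 10 = 0.


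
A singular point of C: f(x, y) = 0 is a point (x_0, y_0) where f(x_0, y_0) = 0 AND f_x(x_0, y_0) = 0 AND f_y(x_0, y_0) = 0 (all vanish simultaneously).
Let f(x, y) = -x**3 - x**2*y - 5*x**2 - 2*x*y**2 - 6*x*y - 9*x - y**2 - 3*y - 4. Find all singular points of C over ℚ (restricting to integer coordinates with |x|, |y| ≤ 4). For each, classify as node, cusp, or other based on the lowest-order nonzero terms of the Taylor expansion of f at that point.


Singular points: {(-1, -1)}; classification: node.

Compute partial derivatives:
  f_x = -3*x**2 - 2*x*y - 10*x - 2*y**2 - 6*y - 9.
  f_y = -x**2 - 4*x*y - 6*x - 2*y - 3.
Scan x_0 ∈ {−4, ..., 4}. For each x_0, f_y(x_0, y) is a polynomial in y; find its integer roots y ∈ {−4, ..., 4}, then test f_x and f at those candidates.
  x = -4: f_y(-4, y) = 14*y + 5; no integer root y with |y| ≤ 4.
  x = -3: f_y(-3, y) = 10*y + 6; no integer root y with |y| ≤ 4.
  x = -2: f_y(-2, y) = 6*y + 5; no integer root y with |y| ≤ 4.
  x = -1: f_y(-1, y) = 2*y + 2; vanishes at y ∈ {-1}. (-1, -1): f_x = 0, f = 0 — SINGULAR.
  x = 0: f_y(0, y) = -2*y - 3; no integer root y with |y| ≤ 4.
  x = 1: f_y(1, y) = -6*y - 10; no integer root y with |y| ≤ 4.
  x = 2: f_y(2, y) = -10*y - 19; no integer root y with |y| ≤ 4.
  x = 3: f_y(3, y) = -14*y - 30; no integer root y with |y| ≤ 4.
  x = 4: f_y(4, y) = -18*y - 43; no integer root y with |y| ≤ 4.
Only singular point on the grid: (-1, -1).
Classify: substitute x = -1 + u, y = -1 + v and expand: f = -u**3 - u**2*v - u**2 - 2*u*v**2 + v**2.
No constant or linear terms (consistent with a singular point). Quadratic part: -u**2 + v**2. Cubic part: -u**3 - u**2*v - 2*u*v**2.
The quadratic part v**2 - u**2 = (v − u)(v + u) splits into two distinct linear factors, so there are two distinct tangent lines y − -1 = ±(x − -1) — this is a node (ordinary double point).
Classification: node.


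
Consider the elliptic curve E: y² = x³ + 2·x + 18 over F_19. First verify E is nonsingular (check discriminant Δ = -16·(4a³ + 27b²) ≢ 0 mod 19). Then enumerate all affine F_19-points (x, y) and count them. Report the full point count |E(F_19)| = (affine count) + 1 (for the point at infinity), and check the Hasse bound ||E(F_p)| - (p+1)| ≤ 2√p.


Affine points = {(2, 7), (2, 12), (5, 1), (5, 18), (9, 9), (9, 10), (14, 4), (14, 15), (16, 2), (16, 17), (17, 5), (17, 14)}; affine count = 12; |E(F_19)| = 13.

Discriminant check: Δ ∝ 4a³ + 27b² = 4·2³ + 27·18² = 4·8 + 27·324 ≡ 2 (mod 19). Nonzero ⇒ E is nonsingular.
For each x ∈ F_19, compute rhs = x³ + 2·x + 18 mod 19, then count y ∈ F_19 with y² ≡ rhs.
  x = 0: rhs = 18, matching y values: none (0 points).
  x = 1: rhs = 2, matching y values: none (0 points).
  x = 2: rhs = 11, matching y values: 7, 12 (2 points).
  x = 3: rhs = 13, matching y values: none (0 points).
  x = 4: rhs = 14, matching y values: none (0 points).
  x = 5: rhs = 1, matching y values: 1, 18 (2 points).
  x = 6: rhs = 18, matching y values: none (0 points).
  x = 7: rhs = 14, matching y values: none (0 points).
  x = 8: rhs = 14, matching y values: none (0 points).
  x = 9: rhs = 5, matching y values: 9, 10 (2 points).
  x = 10: rhs = 12, matching y values: none (0 points).
  x = 11: rhs = 3, matching y values: none (0 points).
  x = 12: rhs = 3, matching y values: none (0 points).
  x = 13: rhs = 18, matching y values: none (0 points).
  x = 14: rhs = 16, matching y values: 4, 15 (2 points).
  x = 15: rhs = 3, matching y values: none (0 points).
  x = 16: rhs = 4, matching y values: 2, 17 (2 points).
  x = 17: rhs = 6, matching y values: 5, 14 (2 points).
  x = 18: rhs = 15, matching y values: none (0 points).
Total affine count: 12.
Full point count |E(F_19)| = 12 + 1 = 13.
Hasse bound: |13 − (19+1)| = |-7| = 7 ≤ 2√19 ≈ 8.7178 ✓.


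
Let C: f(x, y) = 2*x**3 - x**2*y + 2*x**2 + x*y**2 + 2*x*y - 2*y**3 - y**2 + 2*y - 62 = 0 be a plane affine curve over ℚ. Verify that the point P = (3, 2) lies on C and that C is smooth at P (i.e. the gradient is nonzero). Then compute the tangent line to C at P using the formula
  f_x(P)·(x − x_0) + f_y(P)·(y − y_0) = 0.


Tangent line at P: 62*x - 17*y - 152 = 0.

Step 1: f(3, 2) = 0, so P lies on C.
Step 2: partial derivatives
  f_x(x, y) = 6*x**2 - 2*x*y + 4*x + y**2 + 2*y, f_y(x, y) = -x**2 + 2*x*y + 2*x - 6*y**2 - 2*y + 2.
  f_x(P) = 62, f_y(P) = -17 (gradient nonzero, so P is smooth).
Step 3: tangent line at P: 62·(x − 3) + -17·(y − 2) = 0.
Expanding: 62*x - 17*y - 152 = 0.


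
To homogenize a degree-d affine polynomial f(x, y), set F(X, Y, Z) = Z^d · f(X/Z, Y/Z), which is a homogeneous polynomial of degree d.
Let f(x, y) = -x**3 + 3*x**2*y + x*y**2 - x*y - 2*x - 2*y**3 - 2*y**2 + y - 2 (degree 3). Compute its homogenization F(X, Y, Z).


F(X, Y, Z) = -X**3 + 3*X**2*Y + X*Y**2 - X*Y*Z - 2*X*Z**2 - 2*Y**3 - 2*Y**2*Z + Y*Z**2 - 2*Z**3

deg(f) = 3.
Substitute x = X/Z, y = Y/Z into f, then multiply by Z^3.
  monomial -1·x^3·y^0 ↦ -1·X^3·Y^0·Z^0.
  monomial 3·x^2·y^1 ↦ 3·X^2·Y^1·Z^0.
  monomial 1·x^1·y^2 ↦ 1·X^1·Y^2·Z^0.
  monomial -1·x^1·y^1 ↦ -1·X^1·Y^1·Z^1.
  monomial -2·x^1·y^0 ↦ -2·X^1·Y^0·Z^2.
  monomial -2·x^0·y^3 ↦ -2·X^0·Y^3·Z^0.
  monomial -2·x^0·y^2 ↦ -2·X^0·Y^2·Z^1.
  monomial 1·x^0·y^1 ↦ 1·X^0·Y^1·Z^2.
  monomial -2·x^0·y^0 ↦ -2·X^0·Y^0·Z^3.
Collecting: F(X, Y, Z) = -X**3 + 3*X**2*Y + X*Y**2 - X*Y*Z - 2*X*Z**2 - 2*Y**3 - 2*Y**2*Z + Y*Z**2 - 2*Z**3.


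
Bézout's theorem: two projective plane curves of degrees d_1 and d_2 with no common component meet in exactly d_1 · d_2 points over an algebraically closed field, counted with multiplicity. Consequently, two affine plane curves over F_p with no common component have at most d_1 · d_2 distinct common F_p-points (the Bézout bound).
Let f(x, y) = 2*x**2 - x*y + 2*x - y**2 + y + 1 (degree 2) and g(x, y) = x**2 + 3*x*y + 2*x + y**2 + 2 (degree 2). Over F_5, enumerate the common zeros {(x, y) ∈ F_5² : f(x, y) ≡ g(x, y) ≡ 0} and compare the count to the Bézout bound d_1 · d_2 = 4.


Common zeros: {(1, 0)}; count = 1; Bézout bound = 4.

deg(f) = 2, deg(g) = 2, so Bézout bound = 4.
Scan x ∈ F_5. For each x, list the y ∈ F_5 with f(x, y) ≡ 0 and those with g(x, y) ≡ 0 (mod 5); the common zeros in that column are the intersection.
  x = 0: f ≡ 0 at y ∈ {3}; g ≡ 0 at y ∈ ∅; common: ∅.
  x = 1: f ≡ 0 at y ∈ {0}; g ≡ 0 at y ∈ {0, 2}; common: {0}.
  x = 2: f ≡ 0 at y ∈ ∅; g ≡ 0 at y ∈ {0, 4}; common: ∅.
  x = 3: f ≡ 0 at y ∈ {0, 3}; g ≡ 0 at y ∈ ∅; common: ∅.
  x = 4: f ≡ 0 at y ∈ ∅; g ≡ 0 at y ∈ {4}; common: ∅.
Collecting: common zeros = {(1, 0)}, so the count is 1.
Comparison with the Bézout bound: 1 ≤ 4 = deg(f)·deg(g), as expected for curves with no common component (the affine F_5-count falls short of the bound because intersections may lie at infinity, over extension fields, or carry multiplicity).


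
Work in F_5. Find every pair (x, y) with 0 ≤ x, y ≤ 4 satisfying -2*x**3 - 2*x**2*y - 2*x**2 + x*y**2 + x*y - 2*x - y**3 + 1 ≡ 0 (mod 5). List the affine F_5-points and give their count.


Affine F_5-points: {(0, 1), (1, 0), (3, 1), (4, 2)}; count = 4.

For each of the 25 pairs (x, y) ∈ F_5², evaluate f(x, y) mod 5. Record the zeros.
  x = 0: [0↦1, 1↦0, 2↦3, 3↦4, 4↦2]  zeros at y ∈ {1}
  x = 1: [0↦0, 1↦4, 2↦4, 3↦4, 4↦3]  zeros at y ∈ {0}
  x = 2: [0↦3, 1↦3, 2↦1, 3↦1, 4↦2]  zeros at y ∈ ∅
  x = 3: [0↦3, 1↦0, 2↦2, 3↦3, 4↦2]  zeros at y ∈ {1}
  x = 4: [0↦3, 1↦3, 2↦0, 3↦3, 4↦1]  zeros at y ∈ {2}
Collecting zeros: affine points = {(0, 1), (1, 0), (3, 1), (4, 2)}.
Total count |C(F_5)_aff| = 4.


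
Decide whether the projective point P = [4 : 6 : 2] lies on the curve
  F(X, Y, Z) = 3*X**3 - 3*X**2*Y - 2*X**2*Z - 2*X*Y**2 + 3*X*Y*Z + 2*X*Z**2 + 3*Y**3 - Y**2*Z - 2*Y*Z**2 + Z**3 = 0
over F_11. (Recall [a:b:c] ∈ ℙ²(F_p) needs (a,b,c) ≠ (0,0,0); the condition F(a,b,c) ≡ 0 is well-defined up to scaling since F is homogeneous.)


F(4,6,2) ≡ 0 (mod 11); P is on the curve.

Evaluate F(4, 6, 2) term-by-term (mod 11).
  3*X**3 ↦ 3·64·1·1 = 192
  -3*X**2*Y ↦ -3·16·6·1 = -288
  -2*X**2*Z ↦ -2·16·1·2 = -64
  -2*X*Y**2 ↦ -2·4·36·1 = -288
  3*X*Y*Z ↦ 3·4·6·2 = 144
  2*X*Z**2 ↦ 2·4·1·4 = 32
  3*Y**3 ↦ 3·1·216·1 = 648
  -Y**2*Z ↦ -1·1·36·2 = -72
  -2*Y*Z**2 ↦ -2·1·6·4 = -48
  Z**3 ↦ 1·1·1·8 = 8
Sum: F(4, 6, 2) = (192) + (-288) + (-64) + (-288) + (144) + (32) + (648) + (-72) + (-48) + (8) = 264.
Reducing mod 11: 264 ≡ 0 (mod 11).
Since F(a, b, c) ≡ 0 (mod 11), P lies on the curve.


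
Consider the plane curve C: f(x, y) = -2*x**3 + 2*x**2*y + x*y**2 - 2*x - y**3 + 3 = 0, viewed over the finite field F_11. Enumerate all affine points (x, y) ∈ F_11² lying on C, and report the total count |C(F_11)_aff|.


Affine F_11-points: {(0, 9), (2, 10), (6, 3), (6, 4), (6, 10), (7, 7), (8, 1)}; count = 7.

For each of the 121 pairs (x, y) ∈ F_11², evaluate f(x, y) mod 11. Record the zeros.
  x = 0: [0↦3, 1↦2, 2↦6, 3↦9, 4↦5, 5↦10, 6↦7, 7↦1, 8↦8, 9↦0, 10↦4]  zeros at y ∈ {9}
  x = 1: [0↦10, 1↦1, 2↦10, 3↦9, 4↦3, 5↦8, 6↦7, 7↦5, 8↦7, 9↦7, 10↦10]  zeros at y ∈ ∅
  x = 2: [0↦5, 1↦3, 2↦10, 3↦9, 4↦5, 5↦3, 6↦8, 7↦3, 8↦4, 9↦5, 10↦0]  zeros at y ∈ {10}
  x = 3: [0↦9, 1↦7, 2↦5, 3↦8, 4↦10, 5↦5, 6↦9, 7↦5, 8↦9, 9↦4, 10↦6]  zeros at y ∈ ∅
  x = 4: [0↦10, 1↦1, 2↦5, 3↦5, 4↦6, 5↦2, 6↦9, 7↦10, 8↦10, 9↦3, 10↦5]  zeros at y ∈ ∅
  x = 5: [0↦7, 1↦6, 2↦9, 3↦10, 4↦3, 5↦4, 6↦7, 7↦6, 8↦6, 9↦1, 10↦7]  zeros at y ∈ ∅
  x = 6: [0↦10, 1↦10, 2↦5, 3↦0, 4↦0, 5↦10, 6↦2, 7↦3, 8↦7, 9↦8, 10↦0]  zeros at y ∈ {3, 4, 10}
  x = 7: [0↦7, 1↦1, 2↦3, 3↦7, 4↦7, 5↦8, 6↦4, 7↦0, 8↦1, 9↦1, 10↦5]  zeros at y ∈ {7}
  x = 8: [0↦8, 1↦0, 2↦2, 3↦8, 4↦1, 5↦8, 6↦1, 7↦7, 8↦9, 9↦1, 10↦10]  zeros at y ∈ {1}
  x = 9: [0↦1, 1↦6, 2↦1, 3↦2, 4↦3, 5↦9, 6↦3, 7↦1, 8↦8, 9↦7, 10↦3]  zeros at y ∈ ∅
  x = 10: [0↦7, 1↦7, 2↦10, 3↦10, 4↦1, 5↦10, 6↦9, 7↦3, 8↦8, 9↦7, 10↦5]  zeros at y ∈ ∅
Collecting zeros: affine points = {(0, 9), (2, 10), (6, 3), (6, 4), (6, 10), (7, 7), (8, 1)}.
Total count |C(F_11)_aff| = 7.


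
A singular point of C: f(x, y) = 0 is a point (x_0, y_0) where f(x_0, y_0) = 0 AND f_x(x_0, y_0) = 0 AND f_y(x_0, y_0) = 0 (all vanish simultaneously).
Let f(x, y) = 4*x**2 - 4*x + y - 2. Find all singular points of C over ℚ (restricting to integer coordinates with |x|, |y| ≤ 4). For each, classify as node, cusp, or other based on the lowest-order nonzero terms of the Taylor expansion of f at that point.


No singular points in the scanned grid; C is smooth there.

Compute partial derivatives:
  f_x = 8*x - 4.
  f_y = 1.
f_y = 1 is a nonzero constant, so f_y never vanishes: no point (x, y) can satisfy f = f_x = f_y = 0. In particular no (x, y) ∈ {−4, ..., 4}² is singular; the curve is smooth.


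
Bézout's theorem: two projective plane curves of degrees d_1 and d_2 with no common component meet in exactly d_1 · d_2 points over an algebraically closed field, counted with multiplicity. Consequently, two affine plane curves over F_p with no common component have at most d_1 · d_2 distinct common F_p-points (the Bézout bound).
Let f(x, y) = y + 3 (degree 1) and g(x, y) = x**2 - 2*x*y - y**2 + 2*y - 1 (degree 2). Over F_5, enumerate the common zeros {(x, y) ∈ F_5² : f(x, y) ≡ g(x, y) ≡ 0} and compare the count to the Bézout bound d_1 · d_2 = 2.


Common zeros: {(2, 2)}; count = 1; Bézout bound = 2.

deg(f) = 1, deg(g) = 2, so Bézout bound = 2.
Scan x ∈ F_5. For each x, list the y ∈ F_5 with f(x, y) ≡ 0 and those with g(x, y) ≡ 0 (mod 5); the common zeros in that column are the intersection.
  x = 0: f ≡ 0 at y ∈ {2}; g ≡ 0 at y ∈ {1}; common: ∅.
  x = 1: f ≡ 0 at y ∈ {2}; g ≡ 0 at y ∈ {0}; common: ∅.
  x = 2: f ≡ 0 at y ∈ {2}; g ≡ 0 at y ∈ {1, 2}; common: {2}.
  x = 3: f ≡ 0 at y ∈ {2}; g ≡ 0 at y ∈ ∅; common: ∅.
  x = 4: f ≡ 0 at y ∈ {2}; g ≡ 0 at y ∈ {0, 4}; common: ∅.
Collecting: common zeros = {(2, 2)}, so the count is 1.
Comparison with the Bézout bound: 1 ≤ 2 = deg(f)·deg(g), as expected for curves with no common component (the affine F_5-count falls short of the bound because intersections may lie at infinity, over extension fields, or carry multiplicity).


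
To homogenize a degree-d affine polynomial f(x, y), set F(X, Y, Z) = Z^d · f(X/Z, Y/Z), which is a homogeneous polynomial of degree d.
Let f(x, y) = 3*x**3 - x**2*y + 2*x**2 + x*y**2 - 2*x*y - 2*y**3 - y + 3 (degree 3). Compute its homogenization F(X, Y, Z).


F(X, Y, Z) = 3*X**3 - X**2*Y + 2*X**2*Z + X*Y**2 - 2*X*Y*Z - 2*Y**3 - Y*Z**2 + 3*Z**3

deg(f) = 3.
Substitute x = X/Z, y = Y/Z into f, then multiply by Z^3.
  monomial 3·x^3·y^0 ↦ 3·X^3·Y^0·Z^0.
  monomial -1·x^2·y^1 ↦ -1·X^2·Y^1·Z^0.
  monomial 2·x^2·y^0 ↦ 2·X^2·Y^0·Z^1.
  monomial 1·x^1·y^2 ↦ 1·X^1·Y^2·Z^0.
  monomial -2·x^1·y^1 ↦ -2·X^1·Y^1·Z^1.
  monomial -2·x^0·y^3 ↦ -2·X^0·Y^3·Z^0.
  monomial -1·x^0·y^1 ↦ -1·X^0·Y^1·Z^2.
  monomial 3·x^0·y^0 ↦ 3·X^0·Y^0·Z^3.
Collecting: F(X, Y, Z) = 3*X**3 - X**2*Y + 2*X**2*Z + X*Y**2 - 2*X*Y*Z - 2*Y**3 - Y*Z**2 + 3*Z**3.


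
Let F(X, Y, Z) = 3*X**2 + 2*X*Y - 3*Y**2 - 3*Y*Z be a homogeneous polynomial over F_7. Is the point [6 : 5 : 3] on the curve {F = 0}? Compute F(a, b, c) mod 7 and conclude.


F(6,5,3) ≡ 6 (mod 7); P is NOT on the curve.

Evaluate F(6, 5, 3) term-by-term (mod 7).
  3*X**2 ↦ 3·36·1·1 = 108
  2*X*Y ↦ 2·6·5·1 = 60
  -3*Y**2 ↦ -3·1·25·1 = -75
  -3*Y*Z ↦ -3·1·5·3 = -45
Sum: F(6, 5, 3) = (108) + (60) + (-75) + (-45) = 48.
Reducing mod 7: 48 ≡ 6 (mod 7).
Since F(a, b, c) ≡ 6 ≠ 0 (mod 7), P does NOT lie on the curve.


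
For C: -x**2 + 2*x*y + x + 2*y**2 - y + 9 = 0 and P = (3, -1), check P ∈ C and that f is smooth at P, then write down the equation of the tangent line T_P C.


Tangent line at P: -7*x + y + 22 = 0.

Step 1: f(3, -1) = 0, so P lies on C.
Step 2: partial derivatives
  f_x(x, y) = -2*x + 2*y + 1, f_y(x, y) = 2*x + 4*y - 1.
  f_x(P) = -7, f_y(P) = 1 (gradient nonzero, so P is smooth).
Step 3: tangent line at P: -7·(x − 3) + 1·(y − -1) = 0.
Expanding: -7*x + y + 22 = 0.


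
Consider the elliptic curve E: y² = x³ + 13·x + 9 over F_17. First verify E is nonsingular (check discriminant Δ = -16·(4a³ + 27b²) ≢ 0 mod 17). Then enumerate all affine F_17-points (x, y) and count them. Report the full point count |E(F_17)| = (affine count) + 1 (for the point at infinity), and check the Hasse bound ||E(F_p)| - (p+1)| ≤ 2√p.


Affine points = {(0, 3), (0, 14), (2, 3), (2, 14), (7, 1), (7, 16), (8, 8), (8, 9), (10, 0), (11, 2), (11, 15), (15, 3), (15, 14)}; affine count = 13; |E(F_17)| = 14.

Discriminant check: Δ ∝ 4a³ + 27b² = 4·13³ + 27·9² = 4·2197 + 27·81 ≡ 10 (mod 17). Nonzero ⇒ E is nonsingular.
For each x ∈ F_17, compute rhs = x³ + 13·x + 9 mod 17, then count y ∈ F_17 with y² ≡ rhs.
  x = 0: rhs = 9, matching y values: 3, 14 (2 points).
  x = 1: rhs = 6, matching y values: none (0 points).
  x = 2: rhs = 9, matching y values: 3, 14 (2 points).
  x = 3: rhs = 7, matching y values: none (0 points).
  x = 4: rhs = 6, matching y values: none (0 points).
  x = 5: rhs = 12, matching y values: none (0 points).
  x = 6: rhs = 14, matching y values: none (0 points).
  x = 7: rhs = 1, matching y values: 1, 16 (2 points).
  x = 8: rhs = 13, matching y values: 8, 9 (2 points).
  x = 9: rhs = 5, matching y values: none (0 points).
  x = 10: rhs = 0, matching y values: 0 (1 points).
  x = 11: rhs = 4, matching y values: 2, 15 (2 points).
  x = 12: rhs = 6, matching y values: none (0 points).
  x = 13: rhs = 12, matching y values: none (0 points).
  x = 14: rhs = 11, matching y values: none (0 points).
  x = 15: rhs = 9, matching y values: 3, 14 (2 points).
  x = 16: rhs = 12, matching y values: none (0 points).
Total affine count: 13.
Full point count |E(F_17)| = 13 + 1 = 14.
Hasse bound: |14 − (17+1)| = |-4| = 4 ≤ 2√17 ≈ 8.2462 ✓.


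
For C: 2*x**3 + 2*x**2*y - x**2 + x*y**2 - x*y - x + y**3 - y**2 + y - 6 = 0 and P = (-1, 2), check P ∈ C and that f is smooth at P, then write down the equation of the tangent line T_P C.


Tangent line at P: x + 8*y - 15 = 0.

Step 1: f(-1, 2) = 0, so P lies on C.
Step 2: partial derivatives
  f_x(x, y) = 6*x**2 + 4*x*y - 2*x + y**2 - y - 1, f_y(x, y) = 2*x**2 + 2*x*y - x + 3*y**2 - 2*y + 1.
  f_x(P) = 1, f_y(P) = 8 (gradient nonzero, so P is smooth).
Step 3: tangent line at P: 1·(x − -1) + 8·(y − 2) = 0.
Expanding: x + 8*y - 15 = 0.


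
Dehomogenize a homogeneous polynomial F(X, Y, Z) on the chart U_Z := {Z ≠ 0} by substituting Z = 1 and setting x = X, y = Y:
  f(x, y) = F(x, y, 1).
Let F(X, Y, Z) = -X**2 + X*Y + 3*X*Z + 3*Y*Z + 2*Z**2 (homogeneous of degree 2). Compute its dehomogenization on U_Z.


f(x, y) = -x**2 + x*y + 3*x + 3*y + 2

On U_Z we set Z = 1. Each monomial c·X^i·Y^j·Z^k in F becomes c·x^i·y^j·1^k = c·x^i·y^j.
Substituting Z = 1: F(X, Y, 1) = -x**2 + x*y + 3*x + 3*y + 2.
Note: deg(f) ≤ deg(F) = 2; strict inequality happens when F is divisible by Z (lost terms).


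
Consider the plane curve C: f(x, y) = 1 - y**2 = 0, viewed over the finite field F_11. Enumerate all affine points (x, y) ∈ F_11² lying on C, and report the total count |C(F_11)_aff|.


Affine F_11-points: {(0, 1), (0, 10), (1, 1), (1, 10), (2, 1), (2, 10), (3, 1), (3, 10), (4, 1), (4, 10), (5, 1), (5, 10), (6, 1), (6, 10), (7, 1), (7, 10), (8, 1), (8, 10), (9, 1), (9, 10), (10, 1), (10, 10)}; count = 22.

For each of the 121 pairs (x, y) ∈ F_11², evaluate f(x, y) mod 11. Record the zeros.
  x = 0: [0↦1, 1↦0, 2↦8, 3↦3, 4↦7, 5↦9, 6↦9, 7↦7, 8↦3, 9↦8, 10↦0]  zeros at y ∈ {1, 10}
  x = 1: [0↦1, 1↦0, 2↦8, 3↦3, 4↦7, 5↦9, 6↦9, 7↦7, 8↦3, 9↦8, 10↦0]  zeros at y ∈ {1, 10}
  x = 2: [0↦1, 1↦0, 2↦8, 3↦3, 4↦7, 5↦9, 6↦9, 7↦7, 8↦3, 9↦8, 10↦0]  zeros at y ∈ {1, 10}
  x = 3: [0↦1, 1↦0, 2↦8, 3↦3, 4↦7, 5↦9, 6↦9, 7↦7, 8↦3, 9↦8, 10↦0]  zeros at y ∈ {1, 10}
  x = 4: [0↦1, 1↦0, 2↦8, 3↦3, 4↦7, 5↦9, 6↦9, 7↦7, 8↦3, 9↦8, 10↦0]  zeros at y ∈ {1, 10}
  x = 5: [0↦1, 1↦0, 2↦8, 3↦3, 4↦7, 5↦9, 6↦9, 7↦7, 8↦3, 9↦8, 10↦0]  zeros at y ∈ {1, 10}
  x = 6: [0↦1, 1↦0, 2↦8, 3↦3, 4↦7, 5↦9, 6↦9, 7↦7, 8↦3, 9↦8, 10↦0]  zeros at y ∈ {1, 10}
  x = 7: [0↦1, 1↦0, 2↦8, 3↦3, 4↦7, 5↦9, 6↦9, 7↦7, 8↦3, 9↦8, 10↦0]  zeros at y ∈ {1, 10}
  x = 8: [0↦1, 1↦0, 2↦8, 3↦3, 4↦7, 5↦9, 6↦9, 7↦7, 8↦3, 9↦8, 10↦0]  zeros at y ∈ {1, 10}
  x = 9: [0↦1, 1↦0, 2↦8, 3↦3, 4↦7, 5↦9, 6↦9, 7↦7, 8↦3, 9↦8, 10↦0]  zeros at y ∈ {1, 10}
  x = 10: [0↦1, 1↦0, 2↦8, 3↦3, 4↦7, 5↦9, 6↦9, 7↦7, 8↦3, 9↦8, 10↦0]  zeros at y ∈ {1, 10}
Collecting zeros: affine points = {(0, 1), (0, 10), (1, 1), (1, 10), (2, 1), (2, 10), (3, 1), (3, 10), (4, 1), (4, 10), (5, 1), (5, 10), (6, 1), (6, 10), (7, 1), (7, 10), (8, 1), (8, 10), (9, 1), (9, 10), (10, 1), (10, 10)}.
Total count |C(F_11)_aff| = 22.


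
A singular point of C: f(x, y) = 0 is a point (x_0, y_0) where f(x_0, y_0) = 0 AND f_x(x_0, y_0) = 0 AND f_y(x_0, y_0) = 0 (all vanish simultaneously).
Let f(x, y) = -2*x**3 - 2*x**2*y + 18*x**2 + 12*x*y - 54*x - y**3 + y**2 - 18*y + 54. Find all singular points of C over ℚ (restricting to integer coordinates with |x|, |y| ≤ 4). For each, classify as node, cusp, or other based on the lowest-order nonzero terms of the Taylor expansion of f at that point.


Singular points: {(3, 0)}; classification: cusp.

Compute partial derivatives:
  f_x = -6*x**2 - 4*x*y + 36*x + 12*y - 54.
  f_y = -2*x**2 + 12*x - 3*y**2 + 2*y - 18.
Scan x_0 ∈ {−4, ..., 4}. For each x_0, f_y(x_0, y) is a polynomial in y; find its integer roots y ∈ {−4, ..., 4}, then test f_x and f at those candidates.
  x = -4: f_y(-4, y) = -3*y**2 + 2*y - 98; no integer root y with |y| ≤ 4.
  x = -3: f_y(-3, y) = -3*y**2 + 2*y - 72; no integer root y with |y| ≤ 4.
  x = -2: f_y(-2, y) = -3*y**2 + 2*y - 50; no integer root y with |y| ≤ 4.
  x = -1: f_y(-1, y) = -3*y**2 + 2*y - 32; no integer root y with |y| ≤ 4.
  x = 0: f_y(0, y) = -3*y**2 + 2*y - 18; no integer root y with |y| ≤ 4.
  x = 1: f_y(1, y) = -3*y**2 + 2*y - 8; no integer root y with |y| ≤ 4.
  x = 2: f_y(2, y) = -3*y**2 + 2*y - 2; no integer root y with |y| ≤ 4.
  x = 3: f_y(3, y) = -3*y**2 + 2*y; vanishes at y ∈ {0}. (3, 0): f_x = 0, f = 0 — SINGULAR.
  x = 4: f_y(4, y) = -3*y**2 + 2*y - 2; no integer root y with |y| ≤ 4.
Only singular point on the grid: (3, 0).
Classify: substitute x = 3 + u, y = 0 + v and expand: f = -2*u**3 - 2*u**2*v - v**3 + v**2.
No constant or linear terms (consistent with a singular point). Quadratic part: v**2. Cubic part: -2*u**3 - 2*u**2*v - v**3.
The quadratic part v**2 is a perfect square, so there is a single (double) tangent line v = 0, i.e. y = 0. Restricting the cubic part to that line (v = 0) leaves -2*u**3 ≠ 0, so f is not divisible by v and the branch is v² ≈ 2*u**3 to lowest order — this is a cusp.
Classification: cusp.


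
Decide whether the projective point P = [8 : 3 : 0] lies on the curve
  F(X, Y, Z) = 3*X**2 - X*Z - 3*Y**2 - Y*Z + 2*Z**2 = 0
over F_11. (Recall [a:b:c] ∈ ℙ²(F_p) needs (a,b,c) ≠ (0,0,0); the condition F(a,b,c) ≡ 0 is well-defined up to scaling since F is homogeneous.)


F(8,3,0) ≡ 0 (mod 11); P is on the curve.

Evaluate F(8, 3, 0) term-by-term (mod 11).
  3*X**2 ↦ 3·64·1·1 = 192
  -X*Z ↦ -1·8·1·0 = 0
  -3*Y**2 ↦ -3·1·9·1 = -27
  -Y*Z ↦ -1·1·3·0 = 0
  2*Z**2 ↦ 2·1·1·0 = 0
Sum: F(8, 3, 0) = (192) + (0) + (-27) + (0) + (0) = 165.
Reducing mod 11: 165 ≡ 0 (mod 11).
Since F(a, b, c) ≡ 0 (mod 11), P lies on the curve.


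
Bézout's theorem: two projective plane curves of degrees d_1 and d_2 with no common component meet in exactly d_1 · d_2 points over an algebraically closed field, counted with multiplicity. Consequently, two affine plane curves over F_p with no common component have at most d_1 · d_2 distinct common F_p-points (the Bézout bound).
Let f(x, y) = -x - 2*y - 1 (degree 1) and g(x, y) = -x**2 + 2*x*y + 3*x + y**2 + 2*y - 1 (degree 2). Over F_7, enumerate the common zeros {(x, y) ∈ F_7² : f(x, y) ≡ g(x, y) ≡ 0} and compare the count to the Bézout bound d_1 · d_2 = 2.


Common zeros: {(0, 3)}; count = 1; Bézout bound = 2.

deg(f) = 1, deg(g) = 2, so Bézout bound = 2.
Scan x ∈ F_7. For each x, list the y ∈ F_7 with f(x, y) ≡ 0 and those with g(x, y) ≡ 0 (mod 7); the common zeros in that column are the intersection.
  x = 0: f ≡ 0 at y ∈ {3}; g ≡ 0 at y ∈ {2, 3}; common: {3}.
  x = 1: f ≡ 0 at y ∈ {6}; g ≡ 0 at y ∈ ∅; common: ∅.
  x = 2: f ≡ 0 at y ∈ {2}; g ≡ 0 at y ∈ {3, 5}; common: ∅.
  x = 3: f ≡ 0 at y ∈ {5}; g ≡ 0 at y ∈ ∅; common: ∅.
  x = 4: f ≡ 0 at y ∈ {1}; g ≡ 0 at y ∈ {5, 6}; common: ∅.
  x = 5: f ≡ 0 at y ∈ {4}; g ≡ 0 at y ∈ ∅; common: ∅.
  x = 6: f ≡ 0 at y ∈ {0}; g ≡ 0 at y ∈ ∅; common: ∅.
Collecting: common zeros = {(0, 3)}, so the count is 1.
Comparison with the Bézout bound: 1 ≤ 2 = deg(f)·deg(g), as expected for curves with no common component (the affine F_7-count falls short of the bound because intersections may lie at infinity, over extension fields, or carry multiplicity).


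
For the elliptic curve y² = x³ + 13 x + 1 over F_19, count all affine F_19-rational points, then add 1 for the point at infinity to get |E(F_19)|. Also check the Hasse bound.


Affine points = {(0, 1), (0, 18), (2, 4), (2, 15), (5, 1), (5, 18), (7, 6), (7, 13), (8, 3), (8, 16), (9, 7), (9, 12), (12, 2), (12, 17), (13, 7), (13, 12), (14, 1), (14, 18), (16, 7), (16, 12), (17, 9), (17, 10), (18, 5), (18, 14)}; affine count = 24; |E(F_19)| = 25.

Discriminant check: Δ ∝ 4a³ + 27b² = 4·13³ + 27·1² = 4·2197 + 27·1 ≡ 18 (mod 19). Nonzero ⇒ E is nonsingular.
For each x ∈ F_19, compute rhs = x³ + 13·x + 1 mod 19, then count y ∈ F_19 with y² ≡ rhs.
  x = 0: rhs = 1, matching y values: 1, 18 (2 points).
  x = 1: rhs = 15, matching y values: none (0 points).
  x = 2: rhs = 16, matching y values: 4, 15 (2 points).
  x = 3: rhs = 10, matching y values: none (0 points).
  x = 4: rhs = 3, matching y values: none (0 points).
  x = 5: rhs = 1, matching y values: 1, 18 (2 points).
  x = 6: rhs = 10, matching y values: none (0 points).
  x = 7: rhs = 17, matching y values: 6, 13 (2 points).
  x = 8: rhs = 9, matching y values: 3, 16 (2 points).
  x = 9: rhs = 11, matching y values: 7, 12 (2 points).
  x = 10: rhs = 10, matching y values: none (0 points).
  x = 11: rhs = 12, matching y values: none (0 points).
  x = 12: rhs = 4, matching y values: 2, 17 (2 points).
  x = 13: rhs = 11, matching y values: 7, 12 (2 points).
  x = 14: rhs = 1, matching y values: 1, 18 (2 points).
  x = 15: rhs = 18, matching y values: none (0 points).
  x = 16: rhs = 11, matching y values: 7, 12 (2 points).
  x = 17: rhs = 5, matching y values: 9, 10 (2 points).
  x = 18: rhs = 6, matching y values: 5, 14 (2 points).
Total affine count: 24.
Full point count |E(F_19)| = 24 + 1 = 25.
Hasse bound: |25 − (19+1)| = |5| = 5 ≤ 2√19 ≈ 8.7178 ✓.


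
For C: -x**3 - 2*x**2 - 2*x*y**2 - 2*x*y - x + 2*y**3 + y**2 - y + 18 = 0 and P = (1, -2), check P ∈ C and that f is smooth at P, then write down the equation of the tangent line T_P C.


Tangent line at P: -12*x + 25*y + 62 = 0.

Step 1: f(1, -2) = 0, so P lies on C.
Step 2: partial derivatives
  f_x(x, y) = -3*x**2 - 4*x - 2*y**2 - 2*y - 1, f_y(x, y) = -4*x*y - 2*x + 6*y**2 + 2*y - 1.
  f_x(P) = -12, f_y(P) = 25 (gradient nonzero, so P is smooth).
Step 3: tangent line at P: -12·(x − 1) + 25·(y − -2) = 0.
Expanding: -12*x + 25*y + 62 = 0.


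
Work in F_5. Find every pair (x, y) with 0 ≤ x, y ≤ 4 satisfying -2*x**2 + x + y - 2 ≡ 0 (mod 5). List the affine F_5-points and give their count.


Affine F_5-points: {(0, 2), (1, 3), (2, 3), (3, 2), (4, 0)}; count = 5.

For each of the 25 pairs (x, y) ∈ F_5², evaluate f(x, y) mod 5. Record the zeros.
  x = 0: [0↦3, 1↦4, 2↦0, 3↦1, 4↦2]  zeros at y ∈ {2}
  x = 1: [0↦2, 1↦3, 2↦4, 3↦0, 4↦1]  zeros at y ∈ {3}
  x = 2: [0↦2, 1↦3, 2↦4, 3↦0, 4↦1]  zeros at y ∈ {3}
  x = 3: [0↦3, 1↦4, 2↦0, 3↦1, 4↦2]  zeros at y ∈ {2}
  x = 4: [0↦0, 1↦1, 2↦2, 3↦3, 4↦4]  zeros at y ∈ {0}
Collecting zeros: affine points = {(0, 2), (1, 3), (2, 3), (3, 2), (4, 0)}.
Total count |C(F_5)_aff| = 5.


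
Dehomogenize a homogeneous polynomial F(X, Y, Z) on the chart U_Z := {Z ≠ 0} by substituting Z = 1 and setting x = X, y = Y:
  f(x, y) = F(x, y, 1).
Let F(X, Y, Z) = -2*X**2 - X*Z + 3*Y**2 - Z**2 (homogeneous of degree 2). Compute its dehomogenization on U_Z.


f(x, y) = -2*x**2 - x + 3*y**2 - 1

On U_Z we set Z = 1. Each monomial c·X^i·Y^j·Z^k in F becomes c·x^i·y^j·1^k = c·x^i·y^j.
Substituting Z = 1: F(X, Y, 1) = -2*x**2 - x + 3*y**2 - 1.
Note: deg(f) ≤ deg(F) = 2; strict inequality happens when F is divisible by Z (lost terms).


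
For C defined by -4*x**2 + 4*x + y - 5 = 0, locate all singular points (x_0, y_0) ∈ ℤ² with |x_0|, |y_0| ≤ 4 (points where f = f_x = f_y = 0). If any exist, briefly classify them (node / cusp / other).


No singular points in the scanned grid; C is smooth there.

Compute partial derivatives:
  f_x = 4 - 8*x.
  f_y = 1.
f_y = 1 is a nonzero constant, so f_y never vanishes: no point (x, y) can satisfy f = f_x = f_y = 0. In particular no (x, y) ∈ {−4, ..., 4}² is singular; the curve is smooth.


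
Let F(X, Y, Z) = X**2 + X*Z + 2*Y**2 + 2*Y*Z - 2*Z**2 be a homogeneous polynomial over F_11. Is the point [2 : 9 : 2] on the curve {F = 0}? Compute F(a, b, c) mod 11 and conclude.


F(2,9,2) ≡ 0 (mod 11); P is on the curve.

Evaluate F(2, 9, 2) term-by-term (mod 11).
  X**2 ↦ 1·4·1·1 = 4
  X*Z ↦ 1·2·1·2 = 4
  2*Y**2 ↦ 2·1·81·1 = 162
  2*Y*Z ↦ 2·1·9·2 = 36
  -2*Z**2 ↦ -2·1·1·4 = -8
Sum: F(2, 9, 2) = (4) + (4) + (162) + (36) + (-8) = 198.
Reducing mod 11: 198 ≡ 0 (mod 11).
Since F(a, b, c) ≡ 0 (mod 11), P lies on the curve.


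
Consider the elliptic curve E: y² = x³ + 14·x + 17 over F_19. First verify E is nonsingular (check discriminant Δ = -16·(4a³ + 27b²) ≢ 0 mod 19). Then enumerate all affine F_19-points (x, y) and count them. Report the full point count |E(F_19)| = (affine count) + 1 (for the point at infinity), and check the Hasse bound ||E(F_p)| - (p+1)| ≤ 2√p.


Affine points = {(0, 6), (0, 13), (4, 2), (4, 17), (9, 6), (9, 13), (10, 6), (10, 13), (11, 1), (11, 18), (15, 7), (15, 12), (16, 9), (16, 10), (17, 0)}; affine count = 15; |E(F_19)| = 16.

Discriminant check: Δ ∝ 4a³ + 27b² = 4·14³ + 27·17² = 4·2744 + 27·289 ≡ 7 (mod 19). Nonzero ⇒ E is nonsingular.
For each x ∈ F_19, compute rhs = x³ + 14·x + 17 mod 19, then count y ∈ F_19 with y² ≡ rhs.
  x = 0: rhs = 17, matching y values: 6, 13 (2 points).
  x = 1: rhs = 13, matching y values: none (0 points).
  x = 2: rhs = 15, matching y values: none (0 points).
  x = 3: rhs = 10, matching y values: none (0 points).
  x = 4: rhs = 4, matching y values: 2, 17 (2 points).
  x = 5: rhs = 3, matching y values: none (0 points).
  x = 6: rhs = 13, matching y values: none (0 points).
  x = 7: rhs = 2, matching y values: none (0 points).
  x = 8: rhs = 14, matching y values: none (0 points).
  x = 9: rhs = 17, matching y values: 6, 13 (2 points).
  x = 10: rhs = 17, matching y values: 6, 13 (2 points).
  x = 11: rhs = 1, matching y values: 1, 18 (2 points).
  x = 12: rhs = 13, matching y values: none (0 points).
  x = 13: rhs = 2, matching y values: none (0 points).
  x = 14: rhs = 12, matching y values: none (0 points).
  x = 15: rhs = 11, matching y values: 7, 12 (2 points).
  x = 16: rhs = 5, matching y values: 9, 10 (2 points).
  x = 17: rhs = 0, matching y values: 0 (1 points).
  x = 18: rhs = 2, matching y values: none (0 points).
Total affine count: 15.
Full point count |E(F_19)| = 15 + 1 = 16.
Hasse bound: |16 − (19+1)| = |-4| = 4 ≤ 2√19 ≈ 8.7178 ✓.


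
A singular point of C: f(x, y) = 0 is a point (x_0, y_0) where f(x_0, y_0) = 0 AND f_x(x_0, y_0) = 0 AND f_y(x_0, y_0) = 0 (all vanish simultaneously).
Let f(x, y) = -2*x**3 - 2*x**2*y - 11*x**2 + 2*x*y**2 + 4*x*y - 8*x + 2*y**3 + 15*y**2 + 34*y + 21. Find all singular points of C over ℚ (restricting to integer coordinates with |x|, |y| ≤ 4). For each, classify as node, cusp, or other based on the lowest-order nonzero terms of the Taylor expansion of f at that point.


Singular points: {(-1, -2)}; classification: node.

Compute partial derivatives:
  f_x = -6*x**2 - 4*x*y - 22*x + 2*y**2 + 4*y - 8.
  f_y = -2*x**2 + 4*x*y + 4*x + 6*y**2 + 30*y + 34.
Scan x_0 ∈ {−4, ..., 4}. For each x_0, f_y(x_0, y) is a polynomial in y; find its integer roots y ∈ {−4, ..., 4}, then test f_x and f at those candidates.
  x = -4: f_y(-4, y) = 6*y**2 + 14*y - 14; no integer root y with |y| ≤ 4.
  x = -3: f_y(-3, y) = 6*y**2 + 18*y + 4; no integer root y with |y| ≤ 4.
  x = -2: f_y(-2, y) = 6*y**2 + 22*y + 18; no integer root y with |y| ≤ 4.
  x = -1: f_y(-1, y) = 6*y**2 + 26*y + 28; vanishes at y ∈ {-2}. (-1, -2): f_x = 0, f = 0 — SINGULAR.
  x = 0: f_y(0, y) = 6*y**2 + 30*y + 34; no integer root y with |y| ≤ 4.
  x = 1: f_y(1, y) = 6*y**2 + 34*y + 36; no integer root y with |y| ≤ 4.
  x = 2: f_y(2, y) = 6*y**2 + 38*y + 34; no integer root y with |y| ≤ 4.
  x = 3: f_y(3, y) = 6*y**2 + 42*y + 28; no integer root y with |y| ≤ 4.
  x = 4: f_y(4, y) = 6*y**2 + 46*y + 18; no integer root y with |y| ≤ 4.
Only singular point on the grid: (-1, -2).
Classify: substitute x = -1 + u, y = -2 + v and expand: f = -2*u**3 - 2*u**2*v - u**2 + 2*u*v**2 + 2*v**3 + v**2.
No constant or linear terms (consistent with a singular point). Quadratic part: -u**2 + v**2. Cubic part: -2*u**3 - 2*u**2*v + 2*u*v**2 + 2*v**3.
The quadratic part v**2 - u**2 = (v − u)(v + u) splits into two distinct linear factors, so there are two distinct tangent lines y − -2 = ±(x − -1) — this is a node (ordinary double point).
Classification: node.
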